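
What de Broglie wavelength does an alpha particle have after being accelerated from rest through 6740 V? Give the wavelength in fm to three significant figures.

KE = 2eV = 2 × 1.602 × 10⁻¹⁹ × 6740 = 2.159 × 10⁻¹⁵ J.
p = √(2mKE) = √(2 × 6.645 × 10⁻²⁷ × 2.159 × 10⁻¹⁵) = 5.357 × 10⁻²¹ kg·m/s.
λ = h/p = 6.626 × 10⁻³⁴ / 5.357 × 10⁻²¹ = 1.24 × 10⁻¹³ m = 124 fm.

λ = 124 fm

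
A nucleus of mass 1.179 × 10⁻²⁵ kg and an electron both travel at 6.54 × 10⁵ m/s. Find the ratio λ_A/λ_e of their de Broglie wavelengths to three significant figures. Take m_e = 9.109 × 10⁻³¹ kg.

At fixed v, p = mv so λ = h/(mv) ∝ 1/m.
λ_A/λ_e = m_e/m_A = 9.109 × 10⁻³¹/1.179 × 10⁻²⁵ = 7.73 × 10⁻⁶.

λ_A/λ_e = 7.73 × 10⁻⁶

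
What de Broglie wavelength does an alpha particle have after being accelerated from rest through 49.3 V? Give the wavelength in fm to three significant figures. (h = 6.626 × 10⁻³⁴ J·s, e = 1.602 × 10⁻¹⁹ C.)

λ = 1450 fm

KE = 2eV = 2 × 1.602 × 10⁻¹⁹ × 49.30 = 1.580 × 10⁻¹⁷ J.
p = √(2mKE) = √(2 × 6.645 × 10⁻²⁷ × 1.580 × 10⁻¹⁷) = 4.582 × 10⁻²² kg·m/s.
λ = h/p = 6.626 × 10⁻³⁴ / 4.582 × 10⁻²² = 1.45 × 10⁻¹² m = 1450 fm.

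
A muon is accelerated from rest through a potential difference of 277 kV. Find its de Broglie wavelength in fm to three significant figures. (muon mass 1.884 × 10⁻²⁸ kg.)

KE = eV = 1.602 × 10⁻¹⁹ × 2.770 × 10⁵ = 4.438 × 10⁻¹⁴ J.
p = √(2mKE) = √(2 × 1.884 × 10⁻²⁸ × 4.438 × 10⁻¹⁴) = 4.089 × 10⁻²¹ kg·m/s.
λ = h/p = 6.626 × 10⁻³⁴ / 4.089 × 10⁻²¹ = 1.62 × 10⁻¹³ m = 162 fm.

λ = 162 fm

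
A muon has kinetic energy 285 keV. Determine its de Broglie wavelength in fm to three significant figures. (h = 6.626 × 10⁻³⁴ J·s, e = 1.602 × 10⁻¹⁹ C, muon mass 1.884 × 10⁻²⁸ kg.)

λ = 160 fm

KE = 285 keV = 4.566 × 10⁻¹⁴ J.
p = √(2mKE) = √(2 × 1.884 × 10⁻²⁸ × 4.566 × 10⁻¹⁴) = 4.148 × 10⁻²¹ kg·m/s.
λ = h/p = 6.626 × 10⁻³⁴ / 4.148 × 10⁻²¹ = 1.60 × 10⁻¹³ m = 160 fm.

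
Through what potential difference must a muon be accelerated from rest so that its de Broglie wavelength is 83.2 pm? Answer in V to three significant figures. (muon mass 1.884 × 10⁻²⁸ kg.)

V = 1.05 V

p = h/λ = 6.626 × 10⁻³⁴ / 8.320 × 10⁻¹¹ = 7.964 × 10⁻²⁴ kg·m/s.
KE = p²/(2m) = 1.683 × 10⁻¹⁹ J.
V = KE/e = 1.683 × 10⁻¹⁹ / (1.602 × 10⁻¹⁹) = 1.05 V.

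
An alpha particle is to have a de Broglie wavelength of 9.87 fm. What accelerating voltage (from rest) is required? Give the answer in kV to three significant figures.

V = 1060 kV

p = h/λ = 6.626 × 10⁻³⁴ / 9.870 × 10⁻¹⁵ = 6.713 × 10⁻²⁰ kg·m/s.
KE = p²/(2m) = 3.391 × 10⁻¹³ J.
V = KE/2e = 3.391 × 10⁻¹³ / (2 × 1.602 × 10⁻¹⁹) = 1060 kV.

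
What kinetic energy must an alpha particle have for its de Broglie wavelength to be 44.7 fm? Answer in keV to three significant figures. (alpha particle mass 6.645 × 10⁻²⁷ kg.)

p = h/λ = 6.626 × 10⁻³⁴ / 4.470 × 10⁻¹⁴ = 1.482 × 10⁻²⁰ kg·m/s.
KE = p²/(2m) = (1.482 × 10⁻²⁰)² / (2 × 6.645 × 10⁻²⁷) = 1.653 × 10⁻¹⁴ J = 103 keV.

KE = 103 keV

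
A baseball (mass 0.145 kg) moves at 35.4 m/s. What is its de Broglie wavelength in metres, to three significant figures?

λ = 1.29 × 10⁻³⁴ m

p = mv = 0.145 × 35.4 = 5.133 kg·m/s.
λ = h/p = 6.626 × 10⁻³⁴ / 5.133 = 1.29 × 10⁻³⁴ m.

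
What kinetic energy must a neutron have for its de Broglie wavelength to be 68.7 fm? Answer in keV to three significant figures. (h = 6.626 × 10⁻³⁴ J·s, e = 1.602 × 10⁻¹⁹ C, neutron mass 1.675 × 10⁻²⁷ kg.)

KE = 173 keV

p = h/λ = 6.626 × 10⁻³⁴ / 6.870 × 10⁻¹⁴ = 9.645 × 10⁻²¹ kg·m/s.
KE = p²/(2m) = (9.645 × 10⁻²¹)² / (2 × 1.675 × 10⁻²⁷) = 2.777 × 10⁻¹⁴ J = 173 keV.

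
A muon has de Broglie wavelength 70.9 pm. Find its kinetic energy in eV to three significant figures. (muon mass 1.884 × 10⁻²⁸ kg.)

p = h/λ = 6.626 × 10⁻³⁴ / 7.090 × 10⁻¹¹ = 9.346 × 10⁻²⁴ kg·m/s.
KE = p²/(2m) = (9.346 × 10⁻²⁴)² / (2 × 1.884 × 10⁻²⁸) = 2.318 × 10⁻¹⁹ J = 1.45 eV.

KE = 1.45 eV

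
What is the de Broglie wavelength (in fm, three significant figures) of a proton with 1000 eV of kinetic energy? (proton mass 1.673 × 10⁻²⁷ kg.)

λ = 905 fm

KE = 1000 eV = 1.602 × 10⁻¹⁶ J.
p = √(2mKE) = √(2 × 1.673 × 10⁻²⁷ × 1.602 × 10⁻¹⁶) = 7.321 × 10⁻²² kg·m/s.
λ = h/p = 6.626 × 10⁻³⁴ / 7.321 × 10⁻²² = 9.05 × 10⁻¹³ m = 905 fm.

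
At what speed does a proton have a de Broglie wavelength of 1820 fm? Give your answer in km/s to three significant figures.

v = 218 km/s

p = h/λ = 6.626 × 10⁻³⁴ / 1.820 × 10⁻¹² = 3.641 × 10⁻²² kg·m/s.
v = p/m = 3.641 × 10⁻²² / 1.673 × 10⁻²⁷ = 2.18 × 10⁵ m/s = 218 km/s.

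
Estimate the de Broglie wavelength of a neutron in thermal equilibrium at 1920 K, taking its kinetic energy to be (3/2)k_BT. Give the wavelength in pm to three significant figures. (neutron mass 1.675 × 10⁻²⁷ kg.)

KE = (3/2)k_BT = 1.5 × 1.381 × 10⁻²³ × 1920 = 3.977 × 10⁻²⁰ J.
p = √(2mKE) = √(2 × 1.675 × 10⁻²⁷ × 3.977 × 10⁻²⁰) = 1.154 × 10⁻²³ kg·m/s.
λ = h/p = 5.74 × 10⁻¹¹ m = 57.4 pm.

λ = 57.4 pm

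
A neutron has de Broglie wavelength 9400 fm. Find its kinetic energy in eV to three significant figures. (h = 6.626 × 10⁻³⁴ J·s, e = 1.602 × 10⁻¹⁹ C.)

KE = 9.26 eV

p = h/λ = 6.626 × 10⁻³⁴ / 9.400 × 10⁻¹² = 7.049 × 10⁻²³ kg·m/s.
KE = p²/(2m) = (7.049 × 10⁻²³)² / (2 × 1.675 × 10⁻²⁷) = 1.483 × 10⁻¹⁸ J = 9.26 eV.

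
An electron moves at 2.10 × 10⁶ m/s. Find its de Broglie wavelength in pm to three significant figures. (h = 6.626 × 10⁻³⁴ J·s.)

λ = 346 pm

p = mv = 9.109 × 10⁻³¹ × 2.10 × 10⁶ = 1.913 × 10⁻²⁴ kg·m/s.
λ = h/p = 6.626 × 10⁻³⁴ / 1.913 × 10⁻²⁴ = 3.46 × 10⁻¹⁰ m = 346 pm.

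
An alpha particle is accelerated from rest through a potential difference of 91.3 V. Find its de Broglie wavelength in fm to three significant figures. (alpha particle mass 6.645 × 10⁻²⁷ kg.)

KE = 2eV = 2 × 1.602 × 10⁻¹⁹ × 91.30 = 2.925 × 10⁻¹⁷ J.
p = √(2mKE) = √(2 × 6.645 × 10⁻²⁷ × 2.925 × 10⁻¹⁷) = 6.235 × 10⁻²² kg·m/s.
λ = h/p = 6.626 × 10⁻³⁴ / 6.235 × 10⁻²² = 1.06 × 10⁻¹² m = 1060 fm.

λ = 1060 fm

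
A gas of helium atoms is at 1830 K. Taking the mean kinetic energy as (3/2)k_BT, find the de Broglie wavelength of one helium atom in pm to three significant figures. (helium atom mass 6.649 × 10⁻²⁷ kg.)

λ = 29.5 pm

KE = (3/2)k_BT = 1.5 × 1.381 × 10⁻²³ × 1830 = 3.791 × 10⁻²⁰ J.
p = √(2mKE) = √(2 × 6.649 × 10⁻²⁷ × 3.791 × 10⁻²⁰) = 2.245 × 10⁻²³ kg·m/s.
λ = h/p = 2.95 × 10⁻¹¹ m = 29.5 pm.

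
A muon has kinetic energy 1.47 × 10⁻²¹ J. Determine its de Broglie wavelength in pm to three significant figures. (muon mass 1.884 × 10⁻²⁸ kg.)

λ = 890 pm

p = √(2mKE) = √(2 × 1.884 × 10⁻²⁸ × 1.470 × 10⁻²¹) = 7.442 × 10⁻²⁵ kg·m/s.
λ = h/p = 6.626 × 10⁻³⁴ / 7.442 × 10⁻²⁵ = 8.90 × 10⁻¹⁰ m = 890 pm.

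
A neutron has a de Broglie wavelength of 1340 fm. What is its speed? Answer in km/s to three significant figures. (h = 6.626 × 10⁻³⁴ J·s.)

p = h/λ = 6.626 × 10⁻³⁴ / 1.340 × 10⁻¹² = 4.945 × 10⁻²² kg·m/s.
v = p/m = 4.945 × 10⁻²² / 1.675 × 10⁻²⁷ = 2.95 × 10⁵ m/s = 295 km/s.

v = 295 km/s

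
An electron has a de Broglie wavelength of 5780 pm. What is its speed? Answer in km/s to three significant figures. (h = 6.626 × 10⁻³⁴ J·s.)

p = h/λ = 6.626 × 10⁻³⁴ / 5.780 × 10⁻⁹ = 1.146 × 10⁻²⁵ kg·m/s.
v = p/m = 1.146 × 10⁻²⁵ / 9.109 × 10⁻³¹ = 1.26 × 10⁵ m/s = 126 km/s.

v = 126 km/s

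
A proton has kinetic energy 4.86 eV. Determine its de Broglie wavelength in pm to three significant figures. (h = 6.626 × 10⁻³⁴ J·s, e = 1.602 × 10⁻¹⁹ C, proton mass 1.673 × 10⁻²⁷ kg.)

λ = 13.0 pm

KE = 4.86 eV = 7.786 × 10⁻¹⁹ J.
p = √(2mKE) = √(2 × 1.673 × 10⁻²⁷ × 7.786 × 10⁻¹⁹) = 5.104 × 10⁻²³ kg·m/s.
λ = h/p = 6.626 × 10⁻³⁴ / 5.104 × 10⁻²³ = 1.30 × 10⁻¹¹ m = 13.0 pm.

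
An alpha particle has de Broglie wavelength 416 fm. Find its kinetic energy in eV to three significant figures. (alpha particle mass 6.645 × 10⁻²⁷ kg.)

KE = 1190 eV

p = h/λ = 6.626 × 10⁻³⁴ / 4.160 × 10⁻¹³ = 1.593 × 10⁻²¹ kg·m/s.
KE = p²/(2m) = (1.593 × 10⁻²¹)² / (2 × 6.645 × 10⁻²⁷) = 1.909 × 10⁻¹⁶ J = 1190 eV.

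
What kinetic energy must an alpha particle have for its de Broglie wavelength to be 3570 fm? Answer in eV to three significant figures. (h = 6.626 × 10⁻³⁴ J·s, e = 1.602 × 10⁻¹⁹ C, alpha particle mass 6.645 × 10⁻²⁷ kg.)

p = h/λ = 6.626 × 10⁻³⁴ / 3.570 × 10⁻¹² = 1.856 × 10⁻²² kg·m/s.
KE = p²/(2m) = (1.856 × 10⁻²²)² / (2 × 6.645 × 10⁻²⁷) = 2.592 × 10⁻¹⁸ J = 16.2 eV.

KE = 16.2 eV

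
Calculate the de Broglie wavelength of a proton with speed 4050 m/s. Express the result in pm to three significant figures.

λ = 97.8 pm

p = mv = 1.673 × 10⁻²⁷ × 4050 = 6.776 × 10⁻²⁴ kg·m/s.
λ = h/p = 6.626 × 10⁻³⁴ / 6.776 × 10⁻²⁴ = 9.78 × 10⁻¹¹ m = 97.8 pm.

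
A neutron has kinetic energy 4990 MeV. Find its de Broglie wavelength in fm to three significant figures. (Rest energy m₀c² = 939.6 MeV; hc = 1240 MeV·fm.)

Total energy E = KE + m₀c² = 4990 + 939.6 = 5929.6 MeV.
(pc)² = E² − (m₀c²)² = (5929.6)² − (939.6)² = 3.428 × 10⁷ MeV², so pc = 5855 MeV.
λ = hc/(pc) = 1240 MeV·fm / 5855 MeV = 0.212 fm.

λ = 0.212 fm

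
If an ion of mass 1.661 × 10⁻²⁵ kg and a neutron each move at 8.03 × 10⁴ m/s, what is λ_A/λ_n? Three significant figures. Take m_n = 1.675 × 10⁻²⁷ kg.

At fixed v, p = mv so λ = h/(mv) ∝ 1/m.
λ_A/λ_n = m_n/m_A = 1.675 × 10⁻²⁷/1.661 × 10⁻²⁵ = 0.0101.

λ_A/λ_n = 0.0101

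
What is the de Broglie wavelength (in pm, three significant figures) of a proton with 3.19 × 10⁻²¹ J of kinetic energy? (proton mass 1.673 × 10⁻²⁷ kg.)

p = √(2mKE) = √(2 × 1.673 × 10⁻²⁷ × 3.190 × 10⁻²¹) = 3.267 × 10⁻²⁴ kg·m/s.
λ = h/p = 6.626 × 10⁻³⁴ / 3.267 × 10⁻²⁴ = 2.03 × 10⁻¹⁰ m = 203 pm.

λ = 203 pm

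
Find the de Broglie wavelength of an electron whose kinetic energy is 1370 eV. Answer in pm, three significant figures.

λ = 33.1 pm

KE = 1370 eV = 2.195 × 10⁻¹⁶ J.
p = √(2mKE) = √(2 × 9.109 × 10⁻³¹ × 2.195 × 10⁻¹⁶) = 2.000 × 10⁻²³ kg·m/s.
λ = h/p = 6.626 × 10⁻³⁴ / 2.000 × 10⁻²³ = 3.31 × 10⁻¹¹ m = 33.1 pm.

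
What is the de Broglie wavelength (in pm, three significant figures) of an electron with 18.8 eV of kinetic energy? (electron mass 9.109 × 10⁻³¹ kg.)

λ = 283 pm

KE = 18.8 eV = 3.012 × 10⁻¹⁸ J.
p = √(2mKE) = √(2 × 9.109 × 10⁻³¹ × 3.012 × 10⁻¹⁸) = 2.342 × 10⁻²⁴ kg·m/s.
λ = h/p = 6.626 × 10⁻³⁴ / 2.342 × 10⁻²⁴ = 2.83 × 10⁻¹⁰ m = 283 pm.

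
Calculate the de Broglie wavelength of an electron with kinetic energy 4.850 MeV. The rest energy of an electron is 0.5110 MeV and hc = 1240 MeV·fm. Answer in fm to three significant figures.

Total energy E = KE + m₀c² = 4.850 + 0.5110 = 5.3610 MeV.
(pc)² = E² − (m₀c²)² = (5.3610)² − (0.5110)² = 28.48 MeV², so pc = 5.337 MeV.
λ = hc/(pc) = 1240 MeV·fm / 5.337 MeV = 232 fm.

λ = 232 fm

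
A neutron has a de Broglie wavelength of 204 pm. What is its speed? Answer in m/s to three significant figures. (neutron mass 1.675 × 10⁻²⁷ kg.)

p = h/λ = 6.626 × 10⁻³⁴ / 2.040 × 10⁻¹⁰ = 3.248 × 10⁻²⁴ kg·m/s.
v = p/m = 3.248 × 10⁻²⁴ / 1.675 × 10⁻²⁷ = 1.94 × 10³ m/s = 1940 m/s.

v = 1940 m/s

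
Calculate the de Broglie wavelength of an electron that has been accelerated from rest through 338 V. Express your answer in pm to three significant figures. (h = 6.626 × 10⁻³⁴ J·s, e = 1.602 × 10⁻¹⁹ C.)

λ = 66.7 pm

KE = eV = 1.602 × 10⁻¹⁹ × 338.0 = 5.415 × 10⁻¹⁷ J.
p = √(2mKE) = √(2 × 9.109 × 10⁻³¹ × 5.415 × 10⁻¹⁷) = 9.932 × 10⁻²⁴ kg·m/s.
λ = h/p = 6.626 × 10⁻³⁴ / 9.932 × 10⁻²⁴ = 6.67 × 10⁻¹¹ m = 66.7 pm.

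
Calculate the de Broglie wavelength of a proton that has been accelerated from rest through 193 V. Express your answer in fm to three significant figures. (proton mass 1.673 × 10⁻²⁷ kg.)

KE = eV = 1.602 × 10⁻¹⁹ × 193.0 = 3.092 × 10⁻¹⁷ J.
p = √(2mKE) = √(2 × 1.673 × 10⁻²⁷ × 3.092 × 10⁻¹⁷) = 3.216 × 10⁻²² kg·m/s.
λ = h/p = 6.626 × 10⁻³⁴ / 3.216 × 10⁻²² = 2.06 × 10⁻¹² m = 2060 fm.

λ = 2060 fm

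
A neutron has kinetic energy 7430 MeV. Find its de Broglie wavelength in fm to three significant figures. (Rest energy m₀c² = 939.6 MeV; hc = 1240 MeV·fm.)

Total energy E = KE + m₀c² = 7430 + 939.6 = 8369.6 MeV.
(pc)² = E² − (m₀c²)² = (8369.6)² − (939.6)² = 6.917 × 10⁷ MeV², so pc = 8317 MeV.
λ = hc/(pc) = 1240 MeV·fm / 8317 MeV = 0.149 fm.

λ = 0.149 fm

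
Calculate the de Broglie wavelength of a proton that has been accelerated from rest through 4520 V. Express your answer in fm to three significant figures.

λ = 426 fm

KE = eV = 1.602 × 10⁻¹⁹ × 4520 = 7.241 × 10⁻¹⁶ J.
p = √(2mKE) = √(2 × 1.673 × 10⁻²⁷ × 7.241 × 10⁻¹⁶) = 1.557 × 10⁻²¹ kg·m/s.
λ = h/p = 6.626 × 10⁻³⁴ / 1.557 × 10⁻²¹ = 4.26 × 10⁻¹³ m = 426 fm.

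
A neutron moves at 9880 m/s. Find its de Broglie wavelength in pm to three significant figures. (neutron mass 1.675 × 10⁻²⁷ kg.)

λ = 40.0 pm

p = mv = 1.675 × 10⁻²⁷ × 9880 = 1.655 × 10⁻²³ kg·m/s.
λ = h/p = 6.626 × 10⁻³⁴ / 1.655 × 10⁻²³ = 4.00 × 10⁻¹¹ m = 40.0 pm.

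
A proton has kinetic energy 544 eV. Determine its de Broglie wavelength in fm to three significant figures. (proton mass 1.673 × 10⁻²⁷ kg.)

KE = 544 eV = 8.715 × 10⁻¹⁷ J.
p = √(2mKE) = √(2 × 1.673 × 10⁻²⁷ × 8.715 × 10⁻¹⁷) = 5.400 × 10⁻²² kg·m/s.
λ = h/p = 6.626 × 10⁻³⁴ / 5.400 × 10⁻²² = 1.23 × 10⁻¹² m = 1230 fm.

λ = 1230 fm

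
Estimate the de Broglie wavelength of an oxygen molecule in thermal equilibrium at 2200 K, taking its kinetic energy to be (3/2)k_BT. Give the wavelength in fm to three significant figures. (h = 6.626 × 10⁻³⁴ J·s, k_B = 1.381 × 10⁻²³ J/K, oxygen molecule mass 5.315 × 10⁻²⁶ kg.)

λ = 9520 fm

KE = (3/2)k_BT = 1.5 × 1.381 × 10⁻²³ × 2200 = 4.557 × 10⁻²⁰ J.
p = √(2mKE) = √(2 × 5.315 × 10⁻²⁶ × 4.557 × 10⁻²⁰) = 6.960 × 10⁻²³ kg·m/s.
λ = h/p = 9.52 × 10⁻¹² m = 9520 fm.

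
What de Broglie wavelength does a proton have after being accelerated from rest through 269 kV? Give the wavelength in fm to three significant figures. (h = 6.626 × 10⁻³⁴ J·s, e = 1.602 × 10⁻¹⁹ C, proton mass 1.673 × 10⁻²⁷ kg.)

KE = eV = 1.602 × 10⁻¹⁹ × 2.690 × 10⁵ = 4.309 × 10⁻¹⁴ J.
p = √(2mKE) = √(2 × 1.673 × 10⁻²⁷ × 4.309 × 10⁻¹⁴) = 1.201 × 10⁻²⁰ kg·m/s.
λ = h/p = 6.626 × 10⁻³⁴ / 1.201 × 10⁻²⁰ = 5.52 × 10⁻¹⁴ m = 55.2 fm.

λ = 55.2 fm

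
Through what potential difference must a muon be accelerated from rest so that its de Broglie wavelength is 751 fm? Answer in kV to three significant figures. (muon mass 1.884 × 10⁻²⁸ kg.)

p = h/λ = 6.626 × 10⁻³⁴ / 7.510 × 10⁻¹³ = 8.823 × 10⁻²² kg·m/s.
KE = p²/(2m) = 2.066 × 10⁻¹⁵ J.
V = KE/e = 2.066 × 10⁻¹⁵ / (1.602 × 10⁻¹⁹) = 12.9 kV.

V = 12.9 kV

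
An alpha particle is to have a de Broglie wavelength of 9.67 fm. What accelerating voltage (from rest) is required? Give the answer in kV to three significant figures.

V = 1100 kV

p = h/λ = 6.626 × 10⁻³⁴ / 9.670 × 10⁻¹⁵ = 6.852 × 10⁻²⁰ kg·m/s.
KE = p²/(2m) = 3.533 × 10⁻¹³ J.
V = KE/2e = 3.533 × 10⁻¹³ / (2 × 1.602 × 10⁻¹⁹) = 1100 kV.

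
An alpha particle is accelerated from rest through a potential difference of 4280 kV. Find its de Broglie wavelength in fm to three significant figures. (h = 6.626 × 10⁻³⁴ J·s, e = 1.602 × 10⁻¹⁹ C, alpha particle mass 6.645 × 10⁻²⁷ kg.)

λ = 4.91 fm

KE = 2eV = 2 × 1.602 × 10⁻¹⁹ × 4.280 × 10⁶ = 1.371 × 10⁻¹² J.
p = √(2mKE) = √(2 × 6.645 × 10⁻²⁷ × 1.371 × 10⁻¹²) = 1.350 × 10⁻¹⁹ kg·m/s.
λ = h/p = 6.626 × 10⁻³⁴ / 1.350 × 10⁻¹⁹ = 4.91 × 10⁻¹⁵ m = 4.91 fm.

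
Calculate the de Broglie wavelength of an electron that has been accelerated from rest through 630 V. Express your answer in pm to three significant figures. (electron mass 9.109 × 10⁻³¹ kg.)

λ = 48.9 pm

KE = eV = 1.602 × 10⁻¹⁹ × 630.0 = 1.009 × 10⁻¹⁶ J.
p = √(2mKE) = √(2 × 9.109 × 10⁻³¹ × 1.009 × 10⁻¹⁶) = 1.356 × 10⁻²³ kg·m/s.
λ = h/p = 6.626 × 10⁻³⁴ / 1.356 × 10⁻²³ = 4.89 × 10⁻¹¹ m = 48.9 pm.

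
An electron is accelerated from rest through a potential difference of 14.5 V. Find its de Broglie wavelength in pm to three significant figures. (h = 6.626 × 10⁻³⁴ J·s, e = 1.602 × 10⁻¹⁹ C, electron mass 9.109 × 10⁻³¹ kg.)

λ = 322 pm

KE = eV = 1.602 × 10⁻¹⁹ × 14.50 = 2.323 × 10⁻¹⁸ J.
p = √(2mKE) = √(2 × 9.109 × 10⁻³¹ × 2.323 × 10⁻¹⁸) = 2.057 × 10⁻²⁴ kg·m/s.
λ = h/p = 6.626 × 10⁻³⁴ / 2.057 × 10⁻²⁴ = 3.22 × 10⁻¹⁰ m = 322 pm.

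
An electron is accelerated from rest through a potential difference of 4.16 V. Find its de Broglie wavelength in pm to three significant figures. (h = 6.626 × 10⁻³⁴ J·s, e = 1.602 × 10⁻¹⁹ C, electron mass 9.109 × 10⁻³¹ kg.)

KE = eV = 1.602 × 10⁻¹⁹ × 4.160 = 6.664 × 10⁻¹⁹ J.
p = √(2mKE) = √(2 × 9.109 × 10⁻³¹ × 6.664 × 10⁻¹⁹) = 1.102 × 10⁻²⁴ kg·m/s.
λ = h/p = 6.626 × 10⁻³⁴ / 1.102 × 10⁻²⁴ = 6.01 × 10⁻¹⁰ m = 601 pm.

λ = 601 pm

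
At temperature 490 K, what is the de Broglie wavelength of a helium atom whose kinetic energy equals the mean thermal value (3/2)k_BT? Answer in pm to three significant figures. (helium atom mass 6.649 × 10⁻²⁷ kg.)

λ = 57.0 pm

KE = (3/2)k_BT = 1.5 × 1.381 × 10⁻²³ × 490 = 1.015 × 10⁻²⁰ J.
p = √(2mKE) = √(2 × 6.649 × 10⁻²⁷ × 1.015 × 10⁻²⁰) = 1.162 × 10⁻²³ kg·m/s.
λ = h/p = 5.70 × 10⁻¹¹ m = 57.0 pm.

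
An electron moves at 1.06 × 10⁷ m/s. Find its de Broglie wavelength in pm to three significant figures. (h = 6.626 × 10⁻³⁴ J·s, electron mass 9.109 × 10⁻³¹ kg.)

p = mv = 9.109 × 10⁻³¹ × 1.06 × 10⁷ = 9.656 × 10⁻²⁴ kg·m/s.
λ = h/p = 6.626 × 10⁻³⁴ / 9.656 × 10⁻²⁴ = 6.86 × 10⁻¹¹ m = 68.6 pm.

λ = 68.6 pm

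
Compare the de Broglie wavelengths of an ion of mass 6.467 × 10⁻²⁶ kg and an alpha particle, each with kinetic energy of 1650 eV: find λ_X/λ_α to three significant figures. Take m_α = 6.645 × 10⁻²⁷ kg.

At fixed KE, p = √(2mKE) so λ = h/p ∝ 1/√m.
λ_X/λ_α = √(m_α/m_X) = √(6.645 × 10⁻²⁷/6.467 × 10⁻²⁶) = √(0.1028) = 0.321.

λ_X/λ_α = 0.321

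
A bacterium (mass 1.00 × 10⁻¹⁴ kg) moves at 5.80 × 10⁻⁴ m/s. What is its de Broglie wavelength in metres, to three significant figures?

λ = 1.14 × 10⁻¹⁶ m

p = mv = 1.00 × 10⁻¹⁴ × 5.80 × 10⁻⁴ = 5.800 × 10⁻¹⁸ kg·m/s.
λ = h/p = 6.626 × 10⁻³⁴ / 5.800 × 10⁻¹⁸ = 1.14 × 10⁻¹⁶ m.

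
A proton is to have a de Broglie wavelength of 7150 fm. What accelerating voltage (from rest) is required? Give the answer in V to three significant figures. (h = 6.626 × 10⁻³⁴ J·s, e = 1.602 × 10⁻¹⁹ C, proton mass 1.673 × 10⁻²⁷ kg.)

V = 16.0 V

p = h/λ = 6.626 × 10⁻³⁴ / 7.150 × 10⁻¹² = 9.267 × 10⁻²³ kg·m/s.
KE = p²/(2m) = 2.567 × 10⁻¹⁸ J.
V = KE/e = 2.567 × 10⁻¹⁸ / (1.602 × 10⁻¹⁹) = 16.0 V.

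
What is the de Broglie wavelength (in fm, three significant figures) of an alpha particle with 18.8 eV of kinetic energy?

KE = 18.8 eV = 3.012 × 10⁻¹⁸ J.
p = √(2mKE) = √(2 × 6.645 × 10⁻²⁷ × 3.012 × 10⁻¹⁸) = 2.001 × 10⁻²² kg·m/s.
λ = h/p = 6.626 × 10⁻³⁴ / 2.001 × 10⁻²² = 3.31 × 10⁻¹² m = 3310 fm.

λ = 3310 fm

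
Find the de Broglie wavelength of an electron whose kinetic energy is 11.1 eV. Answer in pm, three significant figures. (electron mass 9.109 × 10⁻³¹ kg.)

λ = 368 pm

KE = 11.1 eV = 1.778 × 10⁻¹⁸ J.
p = √(2mKE) = √(2 × 9.109 × 10⁻³¹ × 1.778 × 10⁻¹⁸) = 1.800 × 10⁻²⁴ kg·m/s.
λ = h/p = 6.626 × 10⁻³⁴ / 1.800 × 10⁻²⁴ = 3.68 × 10⁻¹⁰ m = 368 pm.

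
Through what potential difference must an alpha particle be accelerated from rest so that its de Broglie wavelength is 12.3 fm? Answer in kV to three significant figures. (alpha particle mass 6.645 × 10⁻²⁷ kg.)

p = h/λ = 6.626 × 10⁻³⁴ / 1.230 × 10⁻¹⁴ = 5.387 × 10⁻²⁰ kg·m/s.
KE = p²/(2m) = 2.184 × 10⁻¹³ J.
V = KE/2e = 2.184 × 10⁻¹³ / (2 × 1.602 × 10⁻¹⁹) = 682 kV.

V = 682 kV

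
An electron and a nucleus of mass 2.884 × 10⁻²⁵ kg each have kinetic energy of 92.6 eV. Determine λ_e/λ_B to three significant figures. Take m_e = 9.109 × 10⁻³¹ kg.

λ_e/λ_B = 563

At fixed KE, p = √(2mKE) so λ = h/p ∝ 1/√m.
λ_e/λ_B = √(m_B/m_e) = √(2.884 × 10⁻²⁵/9.109 × 10⁻³¹) = √(3.166 × 10⁵) = 563.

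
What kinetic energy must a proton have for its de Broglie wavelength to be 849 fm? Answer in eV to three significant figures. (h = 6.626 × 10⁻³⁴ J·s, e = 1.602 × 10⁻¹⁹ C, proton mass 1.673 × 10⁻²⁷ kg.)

KE = 1140 eV

p = h/λ = 6.626 × 10⁻³⁴ / 8.490 × 10⁻¹³ = 7.804 × 10⁻²² kg·m/s.
KE = p²/(2m) = (7.804 × 10⁻²²)² / (2 × 1.673 × 10⁻²⁷) = 1.820 × 10⁻¹⁶ J = 1140 eV.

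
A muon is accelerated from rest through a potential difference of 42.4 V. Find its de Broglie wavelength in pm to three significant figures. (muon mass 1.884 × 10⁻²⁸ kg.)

KE = eV = 1.602 × 10⁻¹⁹ × 42.40 = 6.792 × 10⁻¹⁸ J.
p = √(2mKE) = √(2 × 1.884 × 10⁻²⁸ × 6.792 × 10⁻¹⁸) = 5.059 × 10⁻²³ kg·m/s.
λ = h/p = 6.626 × 10⁻³⁴ / 5.059 × 10⁻²³ = 1.31 × 10⁻¹¹ m = 13.1 pm.

λ = 13.1 pm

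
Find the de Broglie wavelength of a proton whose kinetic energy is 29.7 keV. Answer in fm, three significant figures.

KE = 29.7 keV = 4.758 × 10⁻¹⁵ J.
p = √(2mKE) = √(2 × 1.673 × 10⁻²⁷ × 4.758 × 10⁻¹⁵) = 3.990 × 10⁻²¹ kg·m/s.
λ = h/p = 6.626 × 10⁻³⁴ / 3.990 × 10⁻²¹ = 1.66 × 10⁻¹³ m = 166 fm.

λ = 166 fm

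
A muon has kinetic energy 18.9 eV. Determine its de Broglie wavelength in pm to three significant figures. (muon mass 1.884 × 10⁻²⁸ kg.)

KE = 18.9 eV = 3.028 × 10⁻¹⁸ J.
p = √(2mKE) = √(2 × 1.884 × 10⁻²⁸ × 3.028 × 10⁻¹⁸) = 3.378 × 10⁻²³ kg·m/s.
λ = h/p = 6.626 × 10⁻³⁴ / 3.378 × 10⁻²³ = 1.96 × 10⁻¹¹ m = 19.6 pm.

λ = 19.6 pm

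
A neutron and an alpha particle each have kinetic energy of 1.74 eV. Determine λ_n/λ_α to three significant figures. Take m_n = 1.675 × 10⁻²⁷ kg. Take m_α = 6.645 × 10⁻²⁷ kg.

At fixed KE, p = √(2mKE) so λ = h/p ∝ 1/√m.
λ_n/λ_α = √(m_α/m_n) = √(6.645 × 10⁻²⁷/1.675 × 10⁻²⁷) = √(3.967) = 1.99.

λ_n/λ_α = 1.99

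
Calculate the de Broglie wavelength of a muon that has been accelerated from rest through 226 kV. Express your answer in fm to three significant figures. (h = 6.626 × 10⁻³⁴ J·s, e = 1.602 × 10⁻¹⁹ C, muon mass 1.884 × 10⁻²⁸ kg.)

KE = eV = 1.602 × 10⁻¹⁹ × 2.260 × 10⁵ = 3.621 × 10⁻¹⁴ J.
p = √(2mKE) = √(2 × 1.884 × 10⁻²⁸ × 3.621 × 10⁻¹⁴) = 3.694 × 10⁻²¹ kg·m/s.
λ = h/p = 6.626 × 10⁻³⁴ / 3.694 × 10⁻²¹ = 1.79 × 10⁻¹³ m = 179 fm.

λ = 179 fm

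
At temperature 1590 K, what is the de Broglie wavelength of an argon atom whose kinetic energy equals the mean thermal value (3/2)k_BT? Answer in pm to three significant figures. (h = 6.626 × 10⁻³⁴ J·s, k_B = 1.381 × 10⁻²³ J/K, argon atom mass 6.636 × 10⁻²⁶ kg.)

λ = 10.0 pm

KE = (3/2)k_BT = 1.5 × 1.381 × 10⁻²³ × 1590 = 3.294 × 10⁻²⁰ J.
p = √(2mKE) = √(2 × 6.636 × 10⁻²⁶ × 3.294 × 10⁻²⁰) = 6.612 × 10⁻²³ kg·m/s.
λ = h/p = 1.00 × 10⁻¹¹ m = 10.0 pm.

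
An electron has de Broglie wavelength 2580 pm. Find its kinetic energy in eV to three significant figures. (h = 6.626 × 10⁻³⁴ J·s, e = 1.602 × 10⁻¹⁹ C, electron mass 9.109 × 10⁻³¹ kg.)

KE = 0.226 eV

p = h/λ = 6.626 × 10⁻³⁴ / 2.580 × 10⁻⁹ = 2.568 × 10⁻²⁵ kg·m/s.
KE = p²/(2m) = (2.568 × 10⁻²⁵)² / (2 × 9.109 × 10⁻³¹) = 3.620 × 10⁻²⁰ J = 0.226 eV.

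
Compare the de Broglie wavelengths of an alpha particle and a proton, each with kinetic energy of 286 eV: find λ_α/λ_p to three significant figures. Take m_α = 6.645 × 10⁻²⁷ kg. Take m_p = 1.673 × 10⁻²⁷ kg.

At fixed KE, p = √(2mKE) so λ = h/p ∝ 1/√m.
λ_α/λ_p = √(m_p/m_α) = √(1.673 × 10⁻²⁷/6.645 × 10⁻²⁷) = √(0.2518) = 0.502.

λ_α/λ_p = 0.502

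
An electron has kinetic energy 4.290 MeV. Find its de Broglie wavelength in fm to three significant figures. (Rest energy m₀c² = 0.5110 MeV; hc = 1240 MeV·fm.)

Total energy E = KE + m₀c² = 4.290 + 0.5110 = 4.8010 MeV.
(pc)² = E² − (m₀c²)² = (4.8010)² − (0.5110)² = 22.79 MeV², so pc = 4.774 MeV.
λ = hc/(pc) = 1240 MeV·fm / 4.774 MeV = 260 fm.

λ = 260 fm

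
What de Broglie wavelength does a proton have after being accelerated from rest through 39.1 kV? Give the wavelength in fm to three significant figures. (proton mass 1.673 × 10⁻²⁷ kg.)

λ = 145 fm

KE = eV = 1.602 × 10⁻¹⁹ × 3.910 × 10⁴ = 6.264 × 10⁻¹⁵ J.
p = √(2mKE) = √(2 × 1.673 × 10⁻²⁷ × 6.264 × 10⁻¹⁵) = 4.578 × 10⁻²¹ kg·m/s.
λ = h/p = 6.626 × 10⁻³⁴ / 4.578 × 10⁻²¹ = 1.45 × 10⁻¹³ m = 145 fm.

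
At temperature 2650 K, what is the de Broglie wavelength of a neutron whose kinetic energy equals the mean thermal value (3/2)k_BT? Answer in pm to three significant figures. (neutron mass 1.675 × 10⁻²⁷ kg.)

λ = 48.9 pm

KE = (3/2)k_BT = 1.5 × 1.381 × 10⁻²³ × 2650 = 5.489 × 10⁻²⁰ J.
p = √(2mKE) = √(2 × 1.675 × 10⁻²⁷ × 5.489 × 10⁻²⁰) = 1.356 × 10⁻²³ kg·m/s.
λ = h/p = 4.89 × 10⁻¹¹ m = 48.9 pm.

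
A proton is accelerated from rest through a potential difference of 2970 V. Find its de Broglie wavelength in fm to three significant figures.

KE = eV = 1.602 × 10⁻¹⁹ × 2970 = 4.758 × 10⁻¹⁶ J.
p = √(2mKE) = √(2 × 1.673 × 10⁻²⁷ × 4.758 × 10⁻¹⁶) = 1.262 × 10⁻²¹ kg·m/s.
λ = h/p = 6.626 × 10⁻³⁴ / 1.262 × 10⁻²¹ = 5.25 × 10⁻¹³ m = 525 fm.

λ = 525 fm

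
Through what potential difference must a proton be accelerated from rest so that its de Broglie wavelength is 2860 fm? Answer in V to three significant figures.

p = h/λ = 6.626 × 10⁻³⁴ / 2.860 × 10⁻¹² = 2.317 × 10⁻²² kg·m/s.
KE = p²/(2m) = 1.604 × 10⁻¹⁷ J.
V = KE/e = 1.604 × 10⁻¹⁷ / (1.602 × 10⁻¹⁹) = 100 V.

V = 100 V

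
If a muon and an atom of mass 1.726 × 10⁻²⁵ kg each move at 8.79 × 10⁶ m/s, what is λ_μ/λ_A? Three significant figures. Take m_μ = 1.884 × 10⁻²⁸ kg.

At fixed v, p = mv so λ = h/(mv) ∝ 1/m.
λ_μ/λ_A = m_A/m_μ = 1.726 × 10⁻²⁵/1.884 × 10⁻²⁸ = 916.

λ_μ/λ_A = 916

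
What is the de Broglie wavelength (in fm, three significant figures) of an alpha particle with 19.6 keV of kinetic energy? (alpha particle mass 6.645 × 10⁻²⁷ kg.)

KE = 19.6 keV = 3.140 × 10⁻¹⁵ J.
p = √(2mKE) = √(2 × 6.645 × 10⁻²⁷ × 3.140 × 10⁻¹⁵) = 6.460 × 10⁻²¹ kg·m/s.
λ = h/p = 6.626 × 10⁻³⁴ / 6.460 × 10⁻²¹ = 1.03 × 10⁻¹³ m = 103 fm.

λ = 103 fm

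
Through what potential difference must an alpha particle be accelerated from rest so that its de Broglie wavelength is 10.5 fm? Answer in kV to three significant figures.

V = 935 kV

p = h/λ = 6.626 × 10⁻³⁴ / 1.050 × 10⁻¹⁴ = 6.310 × 10⁻²⁰ kg·m/s.
KE = p²/(2m) = 2.996 × 10⁻¹³ J.
V = KE/2e = 2.996 × 10⁻¹³ / (2 × 1.602 × 10⁻¹⁹) = 935 kV.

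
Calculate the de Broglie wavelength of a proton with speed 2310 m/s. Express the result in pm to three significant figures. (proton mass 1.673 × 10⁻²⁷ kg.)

λ = 171 pm

p = mv = 1.673 × 10⁻²⁷ × 2310 = 3.865 × 10⁻²⁴ kg·m/s.
λ = h/p = 6.626 × 10⁻³⁴ / 3.865 × 10⁻²⁴ = 1.71 × 10⁻¹⁰ m = 171 pm.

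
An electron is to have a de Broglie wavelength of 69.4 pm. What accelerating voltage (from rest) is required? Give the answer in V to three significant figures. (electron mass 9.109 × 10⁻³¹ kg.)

V = 312 V

p = h/λ = 6.626 × 10⁻³⁴ / 6.940 × 10⁻¹¹ = 9.548 × 10⁻²⁴ kg·m/s.
KE = p²/(2m) = 5.004 × 10⁻¹⁷ J.
V = KE/e = 5.004 × 10⁻¹⁷ / (1.602 × 10⁻¹⁹) = 312 V.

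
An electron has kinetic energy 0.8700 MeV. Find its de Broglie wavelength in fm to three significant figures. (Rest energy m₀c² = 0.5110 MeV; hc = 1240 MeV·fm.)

Total energy E = KE + m₀c² = 0.8700 + 0.5110 = 1.3810 MeV.
(pc)² = E² − (m₀c²)² = (1.3810)² − (0.5110)² = 1.646 MeV², so pc = 1.283 MeV.
λ = hc/(pc) = 1240 MeV·fm / 1.283 MeV = 966 fm.

λ = 966 fm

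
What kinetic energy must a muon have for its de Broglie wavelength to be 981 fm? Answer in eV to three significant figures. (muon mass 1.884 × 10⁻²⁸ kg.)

p = h/λ = 6.626 × 10⁻³⁴ / 9.810 × 10⁻¹³ = 6.754 × 10⁻²² kg·m/s.
KE = p²/(2m) = (6.754 × 10⁻²²)² / (2 × 1.884 × 10⁻²⁸) = 1.211 × 10⁻¹⁵ J = 7560 eV.

KE = 7560 eV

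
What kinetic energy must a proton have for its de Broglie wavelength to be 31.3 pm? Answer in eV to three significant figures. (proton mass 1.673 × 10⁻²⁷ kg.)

KE = 0.836 eV

p = h/λ = 6.626 × 10⁻³⁴ / 3.130 × 10⁻¹¹ = 2.117 × 10⁻²³ kg·m/s.
KE = p²/(2m) = (2.117 × 10⁻²³)² / (2 × 1.673 × 10⁻²⁷) = 1.339 × 10⁻¹⁹ J = 0.836 eV.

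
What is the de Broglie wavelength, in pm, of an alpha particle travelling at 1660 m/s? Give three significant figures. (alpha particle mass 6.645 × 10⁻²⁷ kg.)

p = mv = 6.645 × 10⁻²⁷ × 1660 = 1.103 × 10⁻²³ kg·m/s.
λ = h/p = 6.626 × 10⁻³⁴ / 1.103 × 10⁻²³ = 6.01 × 10⁻¹¹ m = 60.1 pm.

λ = 60.1 pm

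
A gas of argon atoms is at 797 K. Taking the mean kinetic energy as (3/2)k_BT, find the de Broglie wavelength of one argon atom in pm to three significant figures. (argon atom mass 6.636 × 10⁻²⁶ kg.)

KE = (3/2)k_BT = 1.5 × 1.381 × 10⁻²³ × 797 = 1.651 × 10⁻²⁰ J.
p = √(2mKE) = √(2 × 6.636 × 10⁻²⁶ × 1.651 × 10⁻²⁰) = 4.681 × 10⁻²³ kg·m/s.
λ = h/p = 1.42 × 10⁻¹¹ m = 14.2 pm.

λ = 14.2 pm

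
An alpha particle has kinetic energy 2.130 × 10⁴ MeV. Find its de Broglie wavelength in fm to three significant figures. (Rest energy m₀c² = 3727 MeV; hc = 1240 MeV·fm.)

Total energy E = KE + m₀c² = 2.130 × 10⁴ + 3727 = 25027 MeV.
(pc)² = E² − (m₀c²)² = (25027)² − (3727)² = 6.125 × 10⁸ MeV², so pc = 2.475 × 10⁴ MeV.
λ = hc/(pc) = 1240 MeV·fm / 2.475 × 10⁴ MeV = 0.0501 fm.

λ = 0.0501 fm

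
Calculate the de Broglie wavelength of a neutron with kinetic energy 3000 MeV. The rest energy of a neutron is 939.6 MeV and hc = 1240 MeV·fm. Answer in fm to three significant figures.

λ = 0.324 fm

Total energy E = KE + m₀c² = 3000 + 939.6 = 3939.6 MeV.
(pc)² = E² − (m₀c²)² = (3939.6)² − (939.6)² = 1.464 × 10⁷ MeV², so pc = 3826 MeV.
λ = hc/(pc) = 1240 MeV·fm / 3826 MeV = 0.324 fm.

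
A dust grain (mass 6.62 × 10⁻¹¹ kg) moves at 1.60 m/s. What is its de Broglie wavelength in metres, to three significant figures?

p = mv = 6.62 × 10⁻¹¹ × 1.60 = 1.059 × 10⁻¹⁰ kg·m/s.
λ = h/p = 6.626 × 10⁻³⁴ / 1.059 × 10⁻¹⁰ = 6.26 × 10⁻²⁴ m.

λ = 6.26 × 10⁻²⁴ m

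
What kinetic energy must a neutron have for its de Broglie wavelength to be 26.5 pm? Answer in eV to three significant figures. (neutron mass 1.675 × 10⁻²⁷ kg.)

p = h/λ = 6.626 × 10⁻³⁴ / 2.650 × 10⁻¹¹ = 2.500 × 10⁻²³ kg·m/s.
KE = p²/(2m) = (2.500 × 10⁻²³)² / (2 × 1.675 × 10⁻²⁷) = 1.866 × 10⁻¹⁹ J = 1.16 eV.

KE = 1.16 eV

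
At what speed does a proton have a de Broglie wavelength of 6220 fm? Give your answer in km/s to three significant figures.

v = 63.7 km/s

p = h/λ = 6.626 × 10⁻³⁴ / 6.220 × 10⁻¹² = 1.065 × 10⁻²² kg·m/s.
v = p/m = 1.065 × 10⁻²² / 1.673 × 10⁻²⁷ = 6.37 × 10⁴ m/s = 63.7 km/s.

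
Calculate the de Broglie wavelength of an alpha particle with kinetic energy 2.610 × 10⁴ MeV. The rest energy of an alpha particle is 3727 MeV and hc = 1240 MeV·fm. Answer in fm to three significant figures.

Total energy E = KE + m₀c² = 2.610 × 10⁴ + 3727 = 29827 MeV.
(pc)² = E² − (m₀c²)² = (29827)² − (3727)² = 8.758 × 10⁸ MeV², so pc = 2.959 × 10⁴ MeV.
λ = hc/(pc) = 1240 MeV·fm / 2.959 × 10⁴ MeV = 0.0419 fm.

λ = 0.0419 fm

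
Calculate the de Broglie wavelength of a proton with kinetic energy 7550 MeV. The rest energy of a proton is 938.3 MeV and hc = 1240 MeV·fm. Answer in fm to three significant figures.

Total energy E = KE + m₀c² = 7550 + 938.3 = 8488.3 MeV.
(pc)² = E² − (m₀c²)² = (8488.3)² − (938.3)² = 7.117 × 10⁷ MeV², so pc = 8436 MeV.
λ = hc/(pc) = 1240 MeV·fm / 8436 MeV = 0.147 fm.

λ = 0.147 fm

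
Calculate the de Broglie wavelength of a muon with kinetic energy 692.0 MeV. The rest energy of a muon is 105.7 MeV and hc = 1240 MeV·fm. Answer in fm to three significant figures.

Total energy E = KE + m₀c² = 692.0 + 105.7 = 797.7 MeV.
(pc)² = E² − (m₀c²)² = (797.7)² − (105.7)² = 6.252 × 10⁵ MeV², so pc = 790.7 MeV.
λ = hc/(pc) = 1240 MeV·fm / 790.7 MeV = 1.57 fm.

λ = 1.57 fm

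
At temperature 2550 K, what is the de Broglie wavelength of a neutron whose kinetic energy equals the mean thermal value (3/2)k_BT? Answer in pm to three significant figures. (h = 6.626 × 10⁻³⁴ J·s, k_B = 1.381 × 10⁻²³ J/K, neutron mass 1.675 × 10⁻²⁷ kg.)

KE = (3/2)k_BT = 1.5 × 1.381 × 10⁻²³ × 2550 = 5.282 × 10⁻²⁰ J.
p = √(2mKE) = √(2 × 1.675 × 10⁻²⁷ × 5.282 × 10⁻²⁰) = 1.330 × 10⁻²³ kg·m/s.
λ = h/p = 4.98 × 10⁻¹¹ m = 49.8 pm.

λ = 49.8 pm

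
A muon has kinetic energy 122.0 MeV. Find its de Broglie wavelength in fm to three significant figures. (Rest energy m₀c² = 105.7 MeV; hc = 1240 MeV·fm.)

Total energy E = KE + m₀c² = 122.0 + 105.7 = 227.7 MeV.
(pc)² = E² − (m₀c²)² = (227.7)² − (105.7)² = 4.067 × 10⁴ MeV², so pc = 201.7 MeV.
λ = hc/(pc) = 1240 MeV·fm / 201.7 MeV = 6.15 fm.

λ = 6.15 fm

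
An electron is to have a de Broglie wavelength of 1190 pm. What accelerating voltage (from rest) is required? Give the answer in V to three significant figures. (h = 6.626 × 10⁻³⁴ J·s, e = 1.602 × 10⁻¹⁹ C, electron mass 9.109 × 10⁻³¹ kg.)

V = 1.06 V

p = h/λ = 6.626 × 10⁻³⁴ / 1.190 × 10⁻⁹ = 5.568 × 10⁻²⁵ kg·m/s.
KE = p²/(2m) = 1.702 × 10⁻¹⁹ J.
V = KE/e = 1.702 × 10⁻¹⁹ / (1.602 × 10⁻¹⁹) = 1.06 V.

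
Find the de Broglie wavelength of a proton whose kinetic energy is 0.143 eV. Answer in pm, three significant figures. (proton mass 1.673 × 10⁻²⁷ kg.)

KE = 0.143 eV = 2.291 × 10⁻²⁰ J.
p = √(2mKE) = √(2 × 1.673 × 10⁻²⁷ × 2.291 × 10⁻²⁰) = 8.755 × 10⁻²⁴ kg·m/s.
λ = h/p = 6.626 × 10⁻³⁴ / 8.755 × 10⁻²⁴ = 7.57 × 10⁻¹¹ m = 75.7 pm.

λ = 75.7 pm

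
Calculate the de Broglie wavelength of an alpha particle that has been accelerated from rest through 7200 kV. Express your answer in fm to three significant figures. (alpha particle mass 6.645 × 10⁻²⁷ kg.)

λ = 3.78 fm

KE = 2eV = 2 × 1.602 × 10⁻¹⁹ × 7.200 × 10⁶ = 2.307 × 10⁻¹² J.
p = √(2mKE) = √(2 × 6.645 × 10⁻²⁷ × 2.307 × 10⁻¹²) = 1.751 × 10⁻¹⁹ kg·m/s.
λ = h/p = 6.626 × 10⁻³⁴ / 1.751 × 10⁻¹⁹ = 3.78 × 10⁻¹⁵ m = 3.78 fm.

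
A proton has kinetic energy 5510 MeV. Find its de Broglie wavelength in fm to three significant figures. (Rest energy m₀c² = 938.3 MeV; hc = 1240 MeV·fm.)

Total energy E = KE + m₀c² = 5510 + 938.3 = 6448.3 MeV.
(pc)² = E² − (m₀c²)² = (6448.3)² − (938.3)² = 4.070 × 10⁷ MeV², so pc = 6380 MeV.
λ = hc/(pc) = 1240 MeV·fm / 6380 MeV = 0.194 fm.

λ = 0.194 fm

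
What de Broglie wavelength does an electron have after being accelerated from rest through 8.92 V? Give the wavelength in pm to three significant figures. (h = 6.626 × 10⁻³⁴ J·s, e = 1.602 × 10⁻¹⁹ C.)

KE = eV = 1.602 × 10⁻¹⁹ × 8.920 = 1.429 × 10⁻¹⁸ J.
p = √(2mKE) = √(2 × 9.109 × 10⁻³¹ × 1.429 × 10⁻¹⁸) = 1.613 × 10⁻²⁴ kg·m/s.
λ = h/p = 6.626 × 10⁻³⁴ / 1.613 × 10⁻²⁴ = 4.11 × 10⁻¹⁰ m = 411 pm.

λ = 411 pm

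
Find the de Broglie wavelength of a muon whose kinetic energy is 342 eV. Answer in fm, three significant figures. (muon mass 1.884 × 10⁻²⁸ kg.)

λ = 4610 fm

KE = 342 eV = 5.479 × 10⁻¹⁷ J.
p = √(2mKE) = √(2 × 1.884 × 10⁻²⁸ × 5.479 × 10⁻¹⁷) = 1.437 × 10⁻²² kg·m/s.
λ = h/p = 6.626 × 10⁻³⁴ / 1.437 × 10⁻²² = 4.61 × 10⁻¹² m = 4610 fm.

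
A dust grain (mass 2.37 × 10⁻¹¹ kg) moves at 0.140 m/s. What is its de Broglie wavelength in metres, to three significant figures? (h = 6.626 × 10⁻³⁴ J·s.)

λ = 2.00 × 10⁻²² m

p = mv = 2.37 × 10⁻¹¹ × 0.140 = 3.318 × 10⁻¹² kg·m/s.
λ = h/p = 6.626 × 10⁻³⁴ / 3.318 × 10⁻¹² = 2.00 × 10⁻²² m.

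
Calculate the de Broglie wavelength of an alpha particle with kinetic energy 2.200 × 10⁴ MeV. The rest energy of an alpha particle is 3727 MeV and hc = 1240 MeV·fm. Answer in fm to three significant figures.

λ = 0.0487 fm

Total energy E = KE + m₀c² = 2.200 × 10⁴ + 3727 = 25727 MeV.
(pc)² = E² − (m₀c²)² = (25727)² − (3727)² = 6.480 × 10⁸ MeV², so pc = 2.546 × 10⁴ MeV.
λ = hc/(pc) = 1240 MeV·fm / 2.546 × 10⁴ MeV = 0.0487 fm.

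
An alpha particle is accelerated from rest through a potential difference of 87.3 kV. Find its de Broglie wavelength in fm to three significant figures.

λ = 34.4 fm

KE = 2eV = 2 × 1.602 × 10⁻¹⁹ × 8.730 × 10⁴ = 2.797 × 10⁻¹⁴ J.
p = √(2mKE) = √(2 × 6.645 × 10⁻²⁷ × 2.797 × 10⁻¹⁴) = 1.928 × 10⁻²⁰ kg·m/s.
λ = h/p = 6.626 × 10⁻³⁴ / 1.928 × 10⁻²⁰ = 3.44 × 10⁻¹⁴ m = 34.4 fm.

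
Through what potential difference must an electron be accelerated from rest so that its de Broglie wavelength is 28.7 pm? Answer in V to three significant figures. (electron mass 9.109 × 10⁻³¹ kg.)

V = 1830 V

p = h/λ = 6.626 × 10⁻³⁴ / 2.870 × 10⁻¹¹ = 2.309 × 10⁻²³ kg·m/s.
KE = p²/(2m) = 2.926 × 10⁻¹⁶ J.
V = KE/e = 2.926 × 10⁻¹⁶ / (1.602 × 10⁻¹⁹) = 1830 V.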